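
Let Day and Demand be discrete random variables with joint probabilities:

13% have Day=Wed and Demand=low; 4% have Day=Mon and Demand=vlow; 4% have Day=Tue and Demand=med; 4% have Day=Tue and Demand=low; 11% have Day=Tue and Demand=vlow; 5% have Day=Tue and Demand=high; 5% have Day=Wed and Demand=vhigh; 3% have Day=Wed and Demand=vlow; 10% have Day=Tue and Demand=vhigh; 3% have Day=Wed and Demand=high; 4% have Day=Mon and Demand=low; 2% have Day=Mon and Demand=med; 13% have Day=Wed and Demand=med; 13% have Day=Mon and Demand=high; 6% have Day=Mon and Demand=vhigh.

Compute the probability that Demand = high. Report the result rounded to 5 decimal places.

0.21000

P(Demand=high) = 0.13 + 0.05 + 0.03 = 0.21.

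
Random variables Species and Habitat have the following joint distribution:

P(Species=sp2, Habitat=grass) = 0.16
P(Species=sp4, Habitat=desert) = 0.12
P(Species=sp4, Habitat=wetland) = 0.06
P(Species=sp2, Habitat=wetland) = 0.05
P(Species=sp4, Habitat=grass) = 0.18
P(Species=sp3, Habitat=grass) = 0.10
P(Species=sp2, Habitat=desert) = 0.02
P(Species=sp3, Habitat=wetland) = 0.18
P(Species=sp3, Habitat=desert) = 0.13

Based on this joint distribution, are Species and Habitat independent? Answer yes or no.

no

P(Species=sp3) = 0.41 and P(Habitat=grass) = 0.44, so their product is 0.1804, but P(Species=sp3, Habitat=grass) = 0.10. Since these differ, Species and Habitat are not independent.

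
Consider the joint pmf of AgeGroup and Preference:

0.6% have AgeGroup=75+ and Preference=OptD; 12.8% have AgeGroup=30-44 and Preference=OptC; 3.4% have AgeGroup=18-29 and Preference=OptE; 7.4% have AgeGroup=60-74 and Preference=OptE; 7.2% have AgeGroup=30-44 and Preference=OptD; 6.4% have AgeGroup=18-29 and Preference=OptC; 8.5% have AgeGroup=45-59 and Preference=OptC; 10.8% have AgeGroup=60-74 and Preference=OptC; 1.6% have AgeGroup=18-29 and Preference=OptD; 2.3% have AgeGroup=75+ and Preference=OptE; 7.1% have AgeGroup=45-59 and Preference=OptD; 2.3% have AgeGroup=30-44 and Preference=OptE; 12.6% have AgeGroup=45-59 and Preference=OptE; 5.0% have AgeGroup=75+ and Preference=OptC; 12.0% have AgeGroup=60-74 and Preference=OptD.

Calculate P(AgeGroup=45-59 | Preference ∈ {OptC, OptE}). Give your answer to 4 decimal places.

0.2951

P(Preference=OptC) = 0.064 + 0.128 + 0.085 + 0.108 + 0.050 = 0.435.
P(Preference=OptE) = 0.034 + 0.023 + 0.126 + 0.074 + 0.023 = 0.280.
P(Preference ∈ {OptC, OptE}) = 0.435 + 0.280 = 0.715; P(AgeGroup=45-59, Preference ∈ {OptC, OptE}) = 0.085 + 0.126 = 0.211.
P(AgeGroup=45-59 | Preference ∈ {OptC, OptE}) = 0.211/0.715 = 0.2951.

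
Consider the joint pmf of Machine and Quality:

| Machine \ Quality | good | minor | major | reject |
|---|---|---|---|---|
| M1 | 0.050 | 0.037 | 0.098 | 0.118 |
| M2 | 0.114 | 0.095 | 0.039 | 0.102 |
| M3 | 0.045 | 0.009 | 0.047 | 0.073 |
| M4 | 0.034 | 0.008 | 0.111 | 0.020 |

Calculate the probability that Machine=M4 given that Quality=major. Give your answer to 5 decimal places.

P(Quality=major) = 0.098 + 0.039 + 0.047 + 0.111 = 0.295.
P(Machine=M4 | Quality=major) = 0.111/0.295 = 0.37627.

0.37627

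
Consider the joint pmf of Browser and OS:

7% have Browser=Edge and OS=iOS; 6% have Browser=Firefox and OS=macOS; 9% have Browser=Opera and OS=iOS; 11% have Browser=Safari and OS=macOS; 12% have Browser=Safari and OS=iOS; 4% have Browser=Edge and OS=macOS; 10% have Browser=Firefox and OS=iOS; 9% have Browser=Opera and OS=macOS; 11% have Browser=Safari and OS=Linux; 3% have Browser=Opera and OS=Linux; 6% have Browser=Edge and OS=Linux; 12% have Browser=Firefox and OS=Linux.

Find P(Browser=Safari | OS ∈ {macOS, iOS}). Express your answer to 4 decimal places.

0.3382

P(OS=macOS) = 0.06 + 0.11 + 0.04 + 0.09 = 0.30.
P(OS=iOS) = 0.10 + 0.12 + 0.07 + 0.09 = 0.38.
P(OS ∈ {macOS, iOS}) = 0.30 + 0.38 = 0.68; P(Browser=Safari, OS ∈ {macOS, iOS}) = 0.11 + 0.12 = 0.23.
P(Browser=Safari | OS ∈ {macOS, iOS}) = 0.23/0.68 = 0.3382.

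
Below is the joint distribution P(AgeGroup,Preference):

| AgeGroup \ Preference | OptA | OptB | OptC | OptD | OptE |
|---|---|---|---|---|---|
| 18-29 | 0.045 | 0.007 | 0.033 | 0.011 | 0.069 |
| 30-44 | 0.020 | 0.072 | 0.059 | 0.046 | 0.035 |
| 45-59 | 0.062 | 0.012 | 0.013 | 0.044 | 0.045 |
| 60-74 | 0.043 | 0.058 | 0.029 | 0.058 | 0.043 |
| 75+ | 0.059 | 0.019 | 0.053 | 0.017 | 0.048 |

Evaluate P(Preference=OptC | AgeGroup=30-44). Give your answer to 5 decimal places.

P(AgeGroup=30-44) = 0.020 + 0.072 + 0.059 + 0.046 + 0.035 = 0.232.
P(Preference=OptC | AgeGroup=30-44) = 0.059/0.232 = 0.25431.

0.25431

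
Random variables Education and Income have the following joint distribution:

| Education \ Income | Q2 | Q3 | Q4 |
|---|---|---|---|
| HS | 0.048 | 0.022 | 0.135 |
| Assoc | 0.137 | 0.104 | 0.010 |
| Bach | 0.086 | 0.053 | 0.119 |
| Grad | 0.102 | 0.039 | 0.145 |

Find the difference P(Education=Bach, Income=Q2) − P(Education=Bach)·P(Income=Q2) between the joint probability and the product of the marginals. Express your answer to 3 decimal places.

P(Education=Bach) = 0.086 + 0.053 + 0.119 = 0.258.
P(Income=Q2) = 0.048 + 0.137 + 0.086 + 0.102 = 0.373.
P(Education=Bach, Income=Q2) − P(Education=Bach)P(Income=Q2) = 0.086 − 0.258×0.373 = -0.010.

-0.010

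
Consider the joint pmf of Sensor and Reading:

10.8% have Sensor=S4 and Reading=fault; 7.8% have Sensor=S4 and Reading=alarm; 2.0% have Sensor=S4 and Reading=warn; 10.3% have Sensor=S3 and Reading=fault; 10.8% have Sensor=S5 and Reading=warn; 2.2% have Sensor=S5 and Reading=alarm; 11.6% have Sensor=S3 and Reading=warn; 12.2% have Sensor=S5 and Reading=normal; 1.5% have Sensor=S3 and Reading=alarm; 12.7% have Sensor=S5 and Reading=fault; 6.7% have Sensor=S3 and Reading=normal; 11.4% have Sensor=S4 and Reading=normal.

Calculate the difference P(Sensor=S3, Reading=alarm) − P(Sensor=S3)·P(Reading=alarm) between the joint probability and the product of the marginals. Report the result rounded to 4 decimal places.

-0.0196

P(Sensor=S3) = 0.067 + 0.116 + 0.015 + 0.103 = 0.301.
P(Reading=alarm) = 0.015 + 0.078 + 0.022 = 0.115.
P(Sensor=S3, Reading=alarm) − P(Sensor=S3)P(Reading=alarm) = 0.015 − 0.301×0.115 = -0.0196.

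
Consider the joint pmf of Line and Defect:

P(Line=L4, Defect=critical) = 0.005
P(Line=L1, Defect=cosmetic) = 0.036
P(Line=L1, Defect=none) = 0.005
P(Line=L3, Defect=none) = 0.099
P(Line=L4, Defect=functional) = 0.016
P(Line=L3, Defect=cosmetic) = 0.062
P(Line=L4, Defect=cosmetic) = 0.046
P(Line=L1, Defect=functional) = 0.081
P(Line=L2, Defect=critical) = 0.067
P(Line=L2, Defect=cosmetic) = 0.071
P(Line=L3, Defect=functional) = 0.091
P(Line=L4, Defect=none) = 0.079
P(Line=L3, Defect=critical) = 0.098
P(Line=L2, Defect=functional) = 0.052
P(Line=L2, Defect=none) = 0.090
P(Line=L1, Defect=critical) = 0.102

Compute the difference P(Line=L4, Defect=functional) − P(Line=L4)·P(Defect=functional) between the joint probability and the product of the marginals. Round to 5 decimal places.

P(Line=L4) = 0.079 + 0.046 + 0.016 + 0.005 = 0.146.
P(Defect=functional) = 0.081 + 0.052 + 0.091 + 0.016 = 0.240.
P(Line=L4, Defect=functional) − P(Line=L4)P(Defect=functional) = 0.016 − 0.146×0.240 = -0.01904.

-0.01904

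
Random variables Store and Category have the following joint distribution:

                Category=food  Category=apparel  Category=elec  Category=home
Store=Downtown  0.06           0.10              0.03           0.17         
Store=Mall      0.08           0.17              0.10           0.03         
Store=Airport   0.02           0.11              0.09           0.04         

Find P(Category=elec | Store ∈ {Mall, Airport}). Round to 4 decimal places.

P(Store=Mall) = 0.08 + 0.17 + 0.10 + 0.03 = 0.38.
P(Store=Airport) = 0.02 + 0.11 + 0.09 + 0.04 = 0.26.
P(Store ∈ {Mall, Airport}) = 0.38 + 0.26 = 0.64; P(Category=elec, Store ∈ {Mall, Airport}) = 0.10 + 0.09 = 0.19.
P(Category=elec | Store ∈ {Mall, Airport}) = 0.19/0.64 = 0.2969.

0.2969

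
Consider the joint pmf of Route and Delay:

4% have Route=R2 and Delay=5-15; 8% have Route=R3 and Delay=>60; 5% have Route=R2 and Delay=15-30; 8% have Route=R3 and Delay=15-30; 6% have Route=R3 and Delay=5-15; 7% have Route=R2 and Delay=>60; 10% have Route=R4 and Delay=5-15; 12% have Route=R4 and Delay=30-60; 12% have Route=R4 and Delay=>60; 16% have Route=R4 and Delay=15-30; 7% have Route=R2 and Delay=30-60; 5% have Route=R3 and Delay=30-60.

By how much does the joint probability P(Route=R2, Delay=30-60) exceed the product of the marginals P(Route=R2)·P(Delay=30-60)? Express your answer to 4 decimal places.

P(Route=R2) = 0.04 + 0.05 + 0.07 + 0.07 = 0.23.
P(Delay=30-60) = 0.07 + 0.05 + 0.12 = 0.24.
P(Route=R2, Delay=30-60) − P(Route=R2)P(Delay=30-60) = 0.07 − 0.23×0.24 = 0.0148.

0.0148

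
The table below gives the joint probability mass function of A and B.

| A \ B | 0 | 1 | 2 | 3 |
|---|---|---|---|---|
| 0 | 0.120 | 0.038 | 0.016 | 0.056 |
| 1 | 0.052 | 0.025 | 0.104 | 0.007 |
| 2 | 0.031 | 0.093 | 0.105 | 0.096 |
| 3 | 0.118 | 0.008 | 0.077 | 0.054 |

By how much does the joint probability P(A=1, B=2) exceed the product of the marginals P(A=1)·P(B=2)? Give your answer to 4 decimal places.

0.0472

P(A=1) = 0.052 + 0.025 + 0.104 + 0.007 = 0.188.
P(B=2) = 0.016 + 0.104 + 0.105 + 0.077 = 0.302.
P(A=1, B=2) − P(A=1)P(B=2) = 0.104 − 0.188×0.302 = 0.0472.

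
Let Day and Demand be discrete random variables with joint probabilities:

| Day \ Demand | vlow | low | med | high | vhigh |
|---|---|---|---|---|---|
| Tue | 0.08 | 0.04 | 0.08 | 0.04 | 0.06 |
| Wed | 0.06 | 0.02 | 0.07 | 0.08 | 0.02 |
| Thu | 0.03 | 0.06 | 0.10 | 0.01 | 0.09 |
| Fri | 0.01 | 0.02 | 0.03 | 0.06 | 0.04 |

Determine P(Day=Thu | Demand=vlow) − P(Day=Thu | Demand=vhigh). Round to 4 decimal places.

P(Demand=vlow) = 0.08 + 0.06 + 0.03 + 0.01 = 0.18; P(Day=Thu | Demand=vlow) = 0.03/0.18 = 0.16667.
P(Demand=vhigh) = 0.06 + 0.02 + 0.09 + 0.04 = 0.21; P(Day=Thu | Demand=vhigh) = 0.09/0.21 = 0.42857.
Difference = -0.2619.

-0.2619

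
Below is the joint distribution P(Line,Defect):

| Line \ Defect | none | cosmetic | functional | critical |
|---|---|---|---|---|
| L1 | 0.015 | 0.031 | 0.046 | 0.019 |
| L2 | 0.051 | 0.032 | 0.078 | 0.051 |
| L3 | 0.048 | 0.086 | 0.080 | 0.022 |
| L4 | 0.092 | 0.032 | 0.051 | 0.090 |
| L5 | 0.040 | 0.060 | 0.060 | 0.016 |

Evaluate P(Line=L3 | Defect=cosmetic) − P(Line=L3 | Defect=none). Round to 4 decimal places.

P(Defect=cosmetic) = 0.031 + 0.032 + 0.086 + 0.032 + 0.060 = 0.241; P(Line=L3 | Defect=cosmetic) = 0.086/0.241 = 0.35685.
P(Defect=none) = 0.015 + 0.051 + 0.048 + 0.092 + 0.040 = 0.246; P(Line=L3 | Defect=none) = 0.048/0.246 = 0.19512.
Difference = 0.1617.

0.1617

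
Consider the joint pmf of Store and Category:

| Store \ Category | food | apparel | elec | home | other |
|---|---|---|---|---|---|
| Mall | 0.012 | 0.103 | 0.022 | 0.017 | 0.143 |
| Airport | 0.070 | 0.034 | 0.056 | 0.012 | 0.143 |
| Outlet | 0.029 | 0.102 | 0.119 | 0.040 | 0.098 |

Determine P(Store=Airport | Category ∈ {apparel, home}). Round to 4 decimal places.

0.1494

P(Category=apparel) = 0.103 + 0.034 + 0.102 = 0.239.
P(Category=home) = 0.017 + 0.012 + 0.040 = 0.069.
P(Category ∈ {apparel, home}) = 0.239 + 0.069 = 0.308; P(Store=Airport, Category ∈ {apparel, home}) = 0.034 + 0.012 = 0.046.
P(Store=Airport | Category ∈ {apparel, home}) = 0.046/0.308 = 0.1494.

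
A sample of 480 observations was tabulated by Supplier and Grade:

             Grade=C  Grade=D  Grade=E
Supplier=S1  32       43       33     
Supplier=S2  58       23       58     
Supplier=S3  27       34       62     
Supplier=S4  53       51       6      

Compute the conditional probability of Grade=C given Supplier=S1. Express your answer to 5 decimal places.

Total with Supplier=S1: 32 + 43 + 33 = 108.
P(Grade=C | Supplier=S1) = 32/108 = 0.29630.

0.29630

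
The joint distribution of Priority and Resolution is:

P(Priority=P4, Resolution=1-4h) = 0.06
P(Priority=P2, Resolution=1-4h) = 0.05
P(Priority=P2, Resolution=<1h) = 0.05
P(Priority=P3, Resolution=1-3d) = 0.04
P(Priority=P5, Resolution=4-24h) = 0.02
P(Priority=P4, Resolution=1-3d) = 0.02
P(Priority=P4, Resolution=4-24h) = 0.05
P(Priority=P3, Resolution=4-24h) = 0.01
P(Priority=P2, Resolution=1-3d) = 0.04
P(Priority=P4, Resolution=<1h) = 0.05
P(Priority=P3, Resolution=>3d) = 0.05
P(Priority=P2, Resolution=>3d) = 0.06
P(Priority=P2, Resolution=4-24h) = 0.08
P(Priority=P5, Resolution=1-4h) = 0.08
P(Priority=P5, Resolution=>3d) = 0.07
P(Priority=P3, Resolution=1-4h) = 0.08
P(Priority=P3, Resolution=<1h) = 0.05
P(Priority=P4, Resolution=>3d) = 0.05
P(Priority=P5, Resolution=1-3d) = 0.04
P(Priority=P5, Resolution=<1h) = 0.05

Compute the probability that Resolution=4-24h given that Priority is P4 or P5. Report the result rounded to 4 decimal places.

P(Priority=P4) = 0.05 + 0.06 + 0.05 + 0.02 + 0.05 = 0.23.
P(Priority=P5) = 0.05 + 0.08 + 0.02 + 0.04 + 0.07 = 0.26.
P(Priority ∈ {P4, P5}) = 0.23 + 0.26 = 0.49; P(Resolution=4-24h, Priority ∈ {P4, P5}) = 0.05 + 0.02 = 0.07.
P(Resolution=4-24h | Priority ∈ {P4, P5}) = 0.07/0.49 = 0.1429.

0.1429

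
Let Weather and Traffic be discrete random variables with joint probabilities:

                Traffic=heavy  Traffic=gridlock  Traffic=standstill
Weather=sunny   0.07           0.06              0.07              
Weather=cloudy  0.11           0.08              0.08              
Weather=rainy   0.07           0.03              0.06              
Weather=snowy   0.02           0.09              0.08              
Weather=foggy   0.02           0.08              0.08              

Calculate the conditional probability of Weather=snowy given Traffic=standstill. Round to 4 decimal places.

0.2162

P(Traffic=standstill) = 0.07 + 0.08 + 0.06 + 0.08 + 0.08 = 0.37.
P(Weather=snowy | Traffic=standstill) = 0.08/0.37 = 0.2162.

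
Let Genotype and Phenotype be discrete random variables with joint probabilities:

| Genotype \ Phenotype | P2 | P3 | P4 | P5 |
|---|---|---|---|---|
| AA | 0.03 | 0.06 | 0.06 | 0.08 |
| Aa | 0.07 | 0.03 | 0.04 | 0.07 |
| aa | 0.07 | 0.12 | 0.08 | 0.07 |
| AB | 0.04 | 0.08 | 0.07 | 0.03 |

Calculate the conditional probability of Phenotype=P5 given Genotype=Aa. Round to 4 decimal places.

P(Genotype=Aa) = 0.07 + 0.03 + 0.04 + 0.07 = 0.21.
P(Phenotype=P5 | Genotype=Aa) = 0.07/0.21 = 0.3333.

0.3333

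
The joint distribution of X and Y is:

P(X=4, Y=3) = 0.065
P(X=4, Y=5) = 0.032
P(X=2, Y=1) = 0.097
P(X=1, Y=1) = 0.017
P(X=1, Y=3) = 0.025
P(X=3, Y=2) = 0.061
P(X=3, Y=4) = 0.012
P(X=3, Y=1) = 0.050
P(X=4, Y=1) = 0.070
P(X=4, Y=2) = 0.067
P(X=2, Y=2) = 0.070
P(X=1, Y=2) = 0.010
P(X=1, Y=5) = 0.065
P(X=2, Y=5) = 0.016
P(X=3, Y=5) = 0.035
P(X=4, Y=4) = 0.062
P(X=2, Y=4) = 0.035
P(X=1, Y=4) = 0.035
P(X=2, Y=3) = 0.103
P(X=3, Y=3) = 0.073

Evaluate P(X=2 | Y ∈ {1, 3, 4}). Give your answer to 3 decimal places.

0.365

P(Y=1) = 0.017 + 0.097 + 0.050 + 0.070 = 0.234.
P(Y=3) = 0.025 + 0.103 + 0.073 + 0.065 = 0.266.
P(Y=4) = 0.035 + 0.035 + 0.012 + 0.062 = 0.144.
P(Y ∈ {1, 3, 4}) = 0.234 + 0.266 + 0.144 = 0.644; P(X=2, Y ∈ {1, 3, 4}) = 0.097 + 0.103 + 0.035 = 0.235.
P(X=2 | Y ∈ {1, 3, 4}) = 0.235/0.644 = 0.365.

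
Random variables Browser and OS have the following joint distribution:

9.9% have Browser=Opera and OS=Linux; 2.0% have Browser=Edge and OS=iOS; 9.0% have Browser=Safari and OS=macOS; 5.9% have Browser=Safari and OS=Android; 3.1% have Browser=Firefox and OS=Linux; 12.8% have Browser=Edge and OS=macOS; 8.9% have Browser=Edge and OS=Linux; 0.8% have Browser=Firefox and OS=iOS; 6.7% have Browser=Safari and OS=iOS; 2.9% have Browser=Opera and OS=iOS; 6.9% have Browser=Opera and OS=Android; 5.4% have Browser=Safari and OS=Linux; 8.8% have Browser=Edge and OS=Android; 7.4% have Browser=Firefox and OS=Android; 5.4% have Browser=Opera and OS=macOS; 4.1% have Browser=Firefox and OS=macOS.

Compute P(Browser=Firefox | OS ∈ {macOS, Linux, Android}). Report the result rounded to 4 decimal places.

P(OS=macOS) = 0.041 + 0.090 + 0.128 + 0.054 = 0.313.
P(OS=Linux) = 0.031 + 0.054 + 0.089 + 0.099 = 0.273.
P(OS=Android) = 0.074 + 0.059 + 0.088 + 0.069 = 0.290.
P(OS ∈ {macOS, Linux, Android}) = 0.313 + 0.273 + 0.290 = 0.876; P(Browser=Firefox, OS ∈ {macOS, Linux, Android}) = 0.041 + 0.031 + 0.074 = 0.146.
P(Browser=Firefox | OS ∈ {macOS, Linux, Android}) = 0.146/0.876 = 0.1667.

0.1667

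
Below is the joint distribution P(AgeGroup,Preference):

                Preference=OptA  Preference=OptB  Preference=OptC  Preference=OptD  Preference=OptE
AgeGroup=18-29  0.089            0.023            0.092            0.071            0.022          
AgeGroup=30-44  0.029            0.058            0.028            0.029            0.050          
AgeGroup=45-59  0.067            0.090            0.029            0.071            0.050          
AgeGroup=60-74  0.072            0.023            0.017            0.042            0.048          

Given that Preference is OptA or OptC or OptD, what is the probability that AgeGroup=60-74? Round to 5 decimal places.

P(Preference=OptA) = 0.089 + 0.029 + 0.067 + 0.072 = 0.257.
P(Preference=OptC) = 0.092 + 0.028 + 0.029 + 0.017 = 0.166.
P(Preference=OptD) = 0.071 + 0.029 + 0.071 + 0.042 = 0.213.
P(Preference ∈ {OptA, OptC, OptD}) = 0.257 + 0.166 + 0.213 = 0.636; P(AgeGroup=60-74, Preference ∈ {OptA, OptC, OptD}) = 0.072 + 0.017 + 0.042 = 0.131.
P(AgeGroup=60-74 | Preference ∈ {OptA, OptC, OptD}) = 0.131/0.636 = 0.20597.

0.20597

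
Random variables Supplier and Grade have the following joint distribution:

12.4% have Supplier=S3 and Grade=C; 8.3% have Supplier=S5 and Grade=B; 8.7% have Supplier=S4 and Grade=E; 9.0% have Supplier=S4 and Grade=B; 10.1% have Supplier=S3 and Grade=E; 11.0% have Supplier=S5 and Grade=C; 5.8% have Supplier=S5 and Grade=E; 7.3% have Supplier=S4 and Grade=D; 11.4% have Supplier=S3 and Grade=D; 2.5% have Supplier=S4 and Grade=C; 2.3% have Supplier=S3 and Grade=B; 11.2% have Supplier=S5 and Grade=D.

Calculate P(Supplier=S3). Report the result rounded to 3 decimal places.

0.362

P(Supplier=S3) = 0.023 + 0.124 + 0.114 + 0.101 = 0.362.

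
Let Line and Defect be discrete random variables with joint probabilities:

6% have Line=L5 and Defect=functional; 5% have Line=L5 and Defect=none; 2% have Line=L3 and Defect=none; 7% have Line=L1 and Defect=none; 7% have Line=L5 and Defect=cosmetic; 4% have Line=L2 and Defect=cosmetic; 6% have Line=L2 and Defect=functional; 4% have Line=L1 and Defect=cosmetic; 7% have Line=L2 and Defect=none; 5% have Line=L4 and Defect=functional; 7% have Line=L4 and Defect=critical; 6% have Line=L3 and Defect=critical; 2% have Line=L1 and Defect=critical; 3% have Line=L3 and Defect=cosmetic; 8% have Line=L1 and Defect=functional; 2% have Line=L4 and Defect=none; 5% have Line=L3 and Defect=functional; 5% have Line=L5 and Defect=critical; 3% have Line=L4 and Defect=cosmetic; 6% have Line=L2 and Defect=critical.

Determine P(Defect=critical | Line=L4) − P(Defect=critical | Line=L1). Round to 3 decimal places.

P(Line=L4) = 0.02 + 0.03 + 0.05 + 0.07 = 0.17; P(Defect=critical | Line=L4) = 0.07/0.17 = 0.4118.
P(Line=L1) = 0.07 + 0.04 + 0.08 + 0.02 = 0.21; P(Defect=critical | Line=L1) = 0.02/0.21 = 0.0952.
Difference = 0.317.

0.317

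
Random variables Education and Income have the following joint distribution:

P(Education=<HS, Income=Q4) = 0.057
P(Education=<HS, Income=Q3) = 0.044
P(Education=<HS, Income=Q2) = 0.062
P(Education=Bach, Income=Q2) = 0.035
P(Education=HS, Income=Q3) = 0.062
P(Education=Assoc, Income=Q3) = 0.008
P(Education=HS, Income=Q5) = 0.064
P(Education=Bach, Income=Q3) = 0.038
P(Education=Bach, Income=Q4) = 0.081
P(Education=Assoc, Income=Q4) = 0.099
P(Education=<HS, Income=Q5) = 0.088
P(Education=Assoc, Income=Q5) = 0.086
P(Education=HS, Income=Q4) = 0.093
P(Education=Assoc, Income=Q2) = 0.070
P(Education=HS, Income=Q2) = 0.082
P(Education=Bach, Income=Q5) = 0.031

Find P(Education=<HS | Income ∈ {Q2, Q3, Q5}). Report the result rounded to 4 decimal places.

0.2896

P(Income=Q2) = 0.062 + 0.082 + 0.070 + 0.035 = 0.249.
P(Income=Q3) = 0.044 + 0.062 + 0.008 + 0.038 = 0.152.
P(Income=Q5) = 0.088 + 0.064 + 0.086 + 0.031 = 0.269.
P(Income ∈ {Q2, Q3, Q5}) = 0.249 + 0.152 + 0.269 = 0.670; P(Education=<HS, Income ∈ {Q2, Q3, Q5}) = 0.062 + 0.044 + 0.088 = 0.194.
P(Education=<HS | Income ∈ {Q2, Q3, Q5}) = 0.194/0.670 = 0.2896.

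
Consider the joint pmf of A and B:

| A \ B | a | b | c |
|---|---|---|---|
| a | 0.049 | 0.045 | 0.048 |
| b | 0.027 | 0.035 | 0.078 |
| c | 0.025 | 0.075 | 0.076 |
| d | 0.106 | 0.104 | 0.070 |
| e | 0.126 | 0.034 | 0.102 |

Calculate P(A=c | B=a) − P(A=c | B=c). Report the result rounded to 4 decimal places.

-0.1281

P(B=a) = 0.049 + 0.027 + 0.025 + 0.106 + 0.126 = 0.333; P(A=c | B=a) = 0.025/0.333 = 0.07508.
P(B=c) = 0.048 + 0.078 + 0.076 + 0.070 + 0.102 = 0.374; P(A=c | B=c) = 0.076/0.374 = 0.20321.
Difference = -0.1281.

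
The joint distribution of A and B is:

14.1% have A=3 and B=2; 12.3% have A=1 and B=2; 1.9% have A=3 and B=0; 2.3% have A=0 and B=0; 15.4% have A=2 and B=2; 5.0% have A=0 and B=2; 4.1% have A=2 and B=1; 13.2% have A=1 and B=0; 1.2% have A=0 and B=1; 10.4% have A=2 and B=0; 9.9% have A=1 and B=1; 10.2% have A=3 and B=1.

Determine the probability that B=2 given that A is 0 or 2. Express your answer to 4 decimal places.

P(A=0) = 0.023 + 0.012 + 0.050 = 0.085.
P(A=2) = 0.104 + 0.041 + 0.154 = 0.299.
P(A ∈ {0, 2}) = 0.085 + 0.299 = 0.384; P(B=2, A ∈ {0, 2}) = 0.050 + 0.154 = 0.204.
P(B=2 | A ∈ {0, 2}) = 0.204/0.384 = 0.5313.

0.5313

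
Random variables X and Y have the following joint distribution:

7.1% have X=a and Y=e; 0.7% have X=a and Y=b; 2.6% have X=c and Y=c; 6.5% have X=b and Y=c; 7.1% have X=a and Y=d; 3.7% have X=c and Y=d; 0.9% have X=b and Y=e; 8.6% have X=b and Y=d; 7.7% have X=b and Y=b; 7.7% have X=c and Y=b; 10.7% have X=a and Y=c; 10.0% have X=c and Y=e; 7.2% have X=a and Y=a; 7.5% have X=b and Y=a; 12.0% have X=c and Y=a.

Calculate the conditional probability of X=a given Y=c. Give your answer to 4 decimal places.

0.5404

P(Y=c) = 0.107 + 0.065 + 0.026 = 0.198.
P(X=a | Y=c) = 0.107/0.198 = 0.5404.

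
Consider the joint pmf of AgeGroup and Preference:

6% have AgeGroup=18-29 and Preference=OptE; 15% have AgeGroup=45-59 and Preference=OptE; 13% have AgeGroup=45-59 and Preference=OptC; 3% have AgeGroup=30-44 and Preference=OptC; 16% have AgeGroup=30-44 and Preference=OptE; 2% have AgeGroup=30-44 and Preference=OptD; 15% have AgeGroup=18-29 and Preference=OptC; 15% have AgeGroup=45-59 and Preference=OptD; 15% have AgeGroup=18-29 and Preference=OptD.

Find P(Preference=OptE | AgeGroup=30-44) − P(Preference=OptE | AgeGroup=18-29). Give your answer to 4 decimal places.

0.5952

P(AgeGroup=30-44) = 0.03 + 0.02 + 0.16 = 0.21; P(Preference=OptE | AgeGroup=30-44) = 0.16/0.21 = 0.76190.
P(AgeGroup=18-29) = 0.15 + 0.15 + 0.06 = 0.36; P(Preference=OptE | AgeGroup=18-29) = 0.06/0.36 = 0.16667.
Difference = 0.5952.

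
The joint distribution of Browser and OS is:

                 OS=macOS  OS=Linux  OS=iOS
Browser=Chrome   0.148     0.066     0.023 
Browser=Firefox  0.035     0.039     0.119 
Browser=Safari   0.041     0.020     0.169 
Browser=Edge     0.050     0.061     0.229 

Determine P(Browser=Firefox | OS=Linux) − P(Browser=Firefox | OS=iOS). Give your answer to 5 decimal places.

P(OS=Linux) = 0.066 + 0.039 + 0.020 + 0.061 = 0.186; P(Browser=Firefox | OS=Linux) = 0.039/0.186 = 0.209677.
P(OS=iOS) = 0.023 + 0.119 + 0.169 + 0.229 = 0.540; P(Browser=Firefox | OS=iOS) = 0.119/0.540 = 0.220370.
Difference = -0.01069.

-0.01069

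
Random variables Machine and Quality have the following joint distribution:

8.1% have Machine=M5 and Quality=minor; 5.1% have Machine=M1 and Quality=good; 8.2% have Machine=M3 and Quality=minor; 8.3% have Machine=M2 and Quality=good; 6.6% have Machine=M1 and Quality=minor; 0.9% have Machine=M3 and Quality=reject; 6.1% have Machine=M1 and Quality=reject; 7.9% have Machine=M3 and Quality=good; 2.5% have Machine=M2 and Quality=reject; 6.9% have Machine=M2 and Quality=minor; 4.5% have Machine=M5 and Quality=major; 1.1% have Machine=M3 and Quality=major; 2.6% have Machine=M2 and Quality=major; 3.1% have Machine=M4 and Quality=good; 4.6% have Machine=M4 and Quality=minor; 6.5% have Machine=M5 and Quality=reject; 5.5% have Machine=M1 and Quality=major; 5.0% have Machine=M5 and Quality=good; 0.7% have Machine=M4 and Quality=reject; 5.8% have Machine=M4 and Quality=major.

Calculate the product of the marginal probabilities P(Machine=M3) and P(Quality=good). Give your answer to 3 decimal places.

P(Machine=M3) = 0.079 + 0.082 + 0.011 + 0.009 = 0.181.
P(Quality=good) = 0.051 + 0.083 + 0.079 + 0.031 + 0.050 = 0.294.
Product: 0.181 × 0.294 = 0.053.

0.053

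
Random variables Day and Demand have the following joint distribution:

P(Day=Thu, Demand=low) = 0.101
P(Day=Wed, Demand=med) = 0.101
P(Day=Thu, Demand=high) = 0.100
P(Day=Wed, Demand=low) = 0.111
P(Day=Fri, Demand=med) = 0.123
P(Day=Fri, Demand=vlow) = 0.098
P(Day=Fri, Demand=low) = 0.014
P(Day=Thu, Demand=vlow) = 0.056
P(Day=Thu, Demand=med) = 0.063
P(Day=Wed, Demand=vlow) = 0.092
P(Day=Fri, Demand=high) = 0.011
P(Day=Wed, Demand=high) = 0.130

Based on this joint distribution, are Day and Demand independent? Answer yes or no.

P(Day=Fri) = 0.246 and P(Demand=med) = 0.287, so their product is 0.07060, but P(Day=Fri, Demand=med) = 0.123. Since these differ, Day and Demand are not independent.

no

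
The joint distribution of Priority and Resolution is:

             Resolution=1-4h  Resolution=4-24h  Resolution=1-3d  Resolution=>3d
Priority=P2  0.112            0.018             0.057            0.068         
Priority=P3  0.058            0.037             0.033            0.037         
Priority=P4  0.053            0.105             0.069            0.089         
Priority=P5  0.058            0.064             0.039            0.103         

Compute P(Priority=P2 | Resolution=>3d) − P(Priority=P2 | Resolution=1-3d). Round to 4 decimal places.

-0.0589

P(Resolution=>3d) = 0.068 + 0.037 + 0.089 + 0.103 = 0.297; P(Priority=P2 | Resolution=>3d) = 0.068/0.297 = 0.22896.
P(Resolution=1-3d) = 0.057 + 0.033 + 0.069 + 0.039 = 0.198; P(Priority=P2 | Resolution=1-3d) = 0.057/0.198 = 0.28788.
Difference = -0.0589.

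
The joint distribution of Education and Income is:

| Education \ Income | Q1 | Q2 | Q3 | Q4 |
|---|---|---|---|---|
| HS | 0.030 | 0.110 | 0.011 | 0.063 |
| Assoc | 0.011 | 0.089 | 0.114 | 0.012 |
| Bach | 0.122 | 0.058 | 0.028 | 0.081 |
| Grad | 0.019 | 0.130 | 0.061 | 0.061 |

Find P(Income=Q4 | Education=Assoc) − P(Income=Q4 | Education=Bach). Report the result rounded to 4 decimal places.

P(Education=Assoc) = 0.011 + 0.089 + 0.114 + 0.012 = 0.226; P(Income=Q4 | Education=Assoc) = 0.012/0.226 = 0.05310.
P(Education=Bach) = 0.122 + 0.058 + 0.028 + 0.081 = 0.289; P(Income=Q4 | Education=Bach) = 0.081/0.289 = 0.28028.
Difference = -0.2272.

-0.2272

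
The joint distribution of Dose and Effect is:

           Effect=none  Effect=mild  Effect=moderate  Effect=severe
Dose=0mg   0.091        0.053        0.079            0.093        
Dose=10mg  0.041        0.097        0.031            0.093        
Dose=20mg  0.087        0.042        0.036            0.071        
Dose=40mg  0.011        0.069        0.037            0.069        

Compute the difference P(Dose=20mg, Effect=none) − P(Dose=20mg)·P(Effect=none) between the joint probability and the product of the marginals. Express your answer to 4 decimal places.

P(Dose=20mg) = 0.087 + 0.042 + 0.036 + 0.071 = 0.236.
P(Effect=none) = 0.091 + 0.041 + 0.087 + 0.011 = 0.230.
P(Dose=20mg, Effect=none) − P(Dose=20mg)P(Effect=none) = 0.087 − 0.236×0.230 = 0.0327.

0.0327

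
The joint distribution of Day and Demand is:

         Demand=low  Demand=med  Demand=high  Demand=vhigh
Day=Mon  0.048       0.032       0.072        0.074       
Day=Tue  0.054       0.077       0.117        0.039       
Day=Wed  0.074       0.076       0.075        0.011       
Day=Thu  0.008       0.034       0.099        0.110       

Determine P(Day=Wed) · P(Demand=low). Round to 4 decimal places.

0.0434

P(Day=Wed) = 0.074 + 0.076 + 0.075 + 0.011 = 0.236.
P(Demand=low) = 0.048 + 0.054 + 0.074 + 0.008 = 0.184.
Product: 0.236 × 0.184 = 0.0434.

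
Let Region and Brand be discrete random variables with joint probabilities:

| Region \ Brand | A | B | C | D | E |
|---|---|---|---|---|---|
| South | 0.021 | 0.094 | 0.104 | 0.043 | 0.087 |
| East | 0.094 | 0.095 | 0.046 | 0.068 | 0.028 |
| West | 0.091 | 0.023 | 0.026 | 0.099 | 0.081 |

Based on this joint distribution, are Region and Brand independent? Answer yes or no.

no

P(Region=South) = 0.349 and P(Brand=A) = 0.206, so their product is 0.07189, but P(Region=South, Brand=A) = 0.021. Since these differ, Region and Brand are not independent.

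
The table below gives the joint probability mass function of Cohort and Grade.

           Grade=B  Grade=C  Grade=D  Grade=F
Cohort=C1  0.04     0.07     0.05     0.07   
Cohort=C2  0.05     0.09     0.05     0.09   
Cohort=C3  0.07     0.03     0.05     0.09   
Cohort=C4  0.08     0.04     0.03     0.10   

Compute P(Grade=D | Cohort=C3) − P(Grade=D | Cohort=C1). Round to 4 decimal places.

P(Cohort=C3) = 0.07 + 0.03 + 0.05 + 0.09 = 0.24; P(Grade=D | Cohort=C3) = 0.05/0.24 = 0.20833.
P(Cohort=C1) = 0.04 + 0.07 + 0.05 + 0.07 = 0.23; P(Grade=D | Cohort=C1) = 0.05/0.23 = 0.21739.
Difference = -0.0091.

-0.0091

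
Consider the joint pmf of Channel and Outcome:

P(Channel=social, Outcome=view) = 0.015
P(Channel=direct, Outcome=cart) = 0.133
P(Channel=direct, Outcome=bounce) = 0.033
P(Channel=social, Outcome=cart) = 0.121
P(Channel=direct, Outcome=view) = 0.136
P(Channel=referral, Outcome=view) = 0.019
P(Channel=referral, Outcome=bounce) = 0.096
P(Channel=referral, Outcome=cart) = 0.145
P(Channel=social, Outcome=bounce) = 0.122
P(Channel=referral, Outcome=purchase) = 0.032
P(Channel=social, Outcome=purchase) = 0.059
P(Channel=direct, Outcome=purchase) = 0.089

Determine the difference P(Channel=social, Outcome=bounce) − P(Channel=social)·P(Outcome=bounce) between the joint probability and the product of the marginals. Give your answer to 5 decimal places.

P(Channel=social) = 0.122 + 0.015 + 0.121 + 0.059 = 0.317.
P(Outcome=bounce) = 0.122 + 0.033 + 0.096 = 0.251.
P(Channel=social, Outcome=bounce) − P(Channel=social)P(Outcome=bounce) = 0.122 − 0.317×0.251 = 0.04243.

0.04243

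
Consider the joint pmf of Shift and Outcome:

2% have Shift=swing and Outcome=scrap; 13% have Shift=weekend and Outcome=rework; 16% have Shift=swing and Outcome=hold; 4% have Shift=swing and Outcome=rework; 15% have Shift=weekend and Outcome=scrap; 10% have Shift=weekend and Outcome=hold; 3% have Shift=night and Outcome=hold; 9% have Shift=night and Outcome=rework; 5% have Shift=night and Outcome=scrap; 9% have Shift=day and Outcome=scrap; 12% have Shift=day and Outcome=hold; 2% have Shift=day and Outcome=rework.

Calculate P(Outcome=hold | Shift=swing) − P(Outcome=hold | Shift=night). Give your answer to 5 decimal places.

0.55080

P(Shift=swing) = 0.04 + 0.02 + 0.16 = 0.22; P(Outcome=hold | Shift=swing) = 0.16/0.22 = 0.727273.
P(Shift=night) = 0.09 + 0.05 + 0.03 = 0.17; P(Outcome=hold | Shift=night) = 0.03/0.17 = 0.176471.
Difference = 0.55080.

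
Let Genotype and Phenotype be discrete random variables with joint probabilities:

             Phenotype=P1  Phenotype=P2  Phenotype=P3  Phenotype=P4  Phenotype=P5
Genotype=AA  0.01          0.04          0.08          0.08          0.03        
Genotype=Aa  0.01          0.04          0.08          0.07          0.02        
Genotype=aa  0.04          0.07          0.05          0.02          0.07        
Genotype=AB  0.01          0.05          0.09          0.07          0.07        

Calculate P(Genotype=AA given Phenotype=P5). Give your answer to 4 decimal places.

P(Phenotype=P5) = 0.03 + 0.02 + 0.07 + 0.07 = 0.19.
P(Genotype=AA | Phenotype=P5) = 0.03/0.19 = 0.1579.

0.1579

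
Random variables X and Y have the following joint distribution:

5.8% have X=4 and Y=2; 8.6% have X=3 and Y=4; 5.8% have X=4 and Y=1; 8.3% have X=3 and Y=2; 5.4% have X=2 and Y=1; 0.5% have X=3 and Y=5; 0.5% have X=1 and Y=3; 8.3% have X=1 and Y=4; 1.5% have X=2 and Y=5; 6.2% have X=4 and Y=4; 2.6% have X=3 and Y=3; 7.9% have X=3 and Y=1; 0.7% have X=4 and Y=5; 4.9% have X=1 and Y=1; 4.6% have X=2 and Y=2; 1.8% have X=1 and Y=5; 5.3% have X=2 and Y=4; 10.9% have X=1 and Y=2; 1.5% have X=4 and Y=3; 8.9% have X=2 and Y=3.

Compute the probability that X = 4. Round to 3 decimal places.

0.200

P(X=4) = 0.058 + 0.058 + 0.015 + 0.062 + 0.007 = 0.200.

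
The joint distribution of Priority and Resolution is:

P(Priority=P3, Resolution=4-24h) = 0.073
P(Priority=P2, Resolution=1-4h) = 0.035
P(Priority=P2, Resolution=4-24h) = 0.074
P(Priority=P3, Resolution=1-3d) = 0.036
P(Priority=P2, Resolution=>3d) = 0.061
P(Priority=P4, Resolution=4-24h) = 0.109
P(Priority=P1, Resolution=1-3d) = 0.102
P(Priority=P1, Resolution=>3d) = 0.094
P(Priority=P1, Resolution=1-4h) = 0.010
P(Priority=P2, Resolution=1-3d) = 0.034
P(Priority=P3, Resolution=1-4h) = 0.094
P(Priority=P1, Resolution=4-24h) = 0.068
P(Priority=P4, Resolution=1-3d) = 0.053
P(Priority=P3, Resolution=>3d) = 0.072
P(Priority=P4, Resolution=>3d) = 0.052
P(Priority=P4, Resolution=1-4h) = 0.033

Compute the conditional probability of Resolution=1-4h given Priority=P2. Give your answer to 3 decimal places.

0.172

P(Priority=P2) = 0.035 + 0.074 + 0.034 + 0.061 = 0.204.
P(Resolution=1-4h | Priority=P2) = 0.035/0.204 = 0.172.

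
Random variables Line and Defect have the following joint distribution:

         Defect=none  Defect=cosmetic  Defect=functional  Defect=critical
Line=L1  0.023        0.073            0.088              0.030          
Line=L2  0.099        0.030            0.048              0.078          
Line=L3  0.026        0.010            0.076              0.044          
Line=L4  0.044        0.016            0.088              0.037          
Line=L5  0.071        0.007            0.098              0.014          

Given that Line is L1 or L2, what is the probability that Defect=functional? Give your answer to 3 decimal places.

P(Line=L1) = 0.023 + 0.073 + 0.088 + 0.030 = 0.214.
P(Line=L2) = 0.099 + 0.030 + 0.048 + 0.078 = 0.255.
P(Line ∈ {L1, L2}) = 0.214 + 0.255 = 0.469; P(Defect=functional, Line ∈ {L1, L2}) = 0.088 + 0.048 = 0.136.
P(Defect=functional | Line ∈ {L1, L2}) = 0.136/0.469 = 0.290.

0.290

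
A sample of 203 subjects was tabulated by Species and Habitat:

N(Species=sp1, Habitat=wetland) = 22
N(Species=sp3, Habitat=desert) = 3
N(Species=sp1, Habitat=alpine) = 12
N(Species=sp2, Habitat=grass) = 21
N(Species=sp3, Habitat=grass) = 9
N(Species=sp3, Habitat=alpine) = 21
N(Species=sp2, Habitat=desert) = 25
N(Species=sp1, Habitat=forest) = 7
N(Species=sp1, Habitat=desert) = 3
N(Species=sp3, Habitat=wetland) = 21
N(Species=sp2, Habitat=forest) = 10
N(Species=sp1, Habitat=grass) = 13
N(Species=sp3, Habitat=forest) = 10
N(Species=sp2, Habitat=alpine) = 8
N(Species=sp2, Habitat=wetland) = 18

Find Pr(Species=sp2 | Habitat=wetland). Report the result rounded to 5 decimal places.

Total with Habitat=wetland: 22 + 18 + 21 = 61.
P(Species=sp2 | Habitat=wetland) = 18/61 = 0.29508.

0.29508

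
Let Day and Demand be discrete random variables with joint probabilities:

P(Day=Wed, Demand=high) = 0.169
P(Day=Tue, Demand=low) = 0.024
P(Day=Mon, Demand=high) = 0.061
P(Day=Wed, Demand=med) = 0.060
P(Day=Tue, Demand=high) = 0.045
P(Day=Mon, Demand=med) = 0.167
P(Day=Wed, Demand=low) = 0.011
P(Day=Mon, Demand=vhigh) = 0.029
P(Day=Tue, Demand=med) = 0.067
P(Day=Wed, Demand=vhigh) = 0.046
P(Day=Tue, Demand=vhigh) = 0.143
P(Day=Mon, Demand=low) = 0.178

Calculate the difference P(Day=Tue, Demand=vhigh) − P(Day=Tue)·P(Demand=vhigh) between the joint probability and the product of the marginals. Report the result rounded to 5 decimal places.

0.08218

P(Day=Tue) = 0.024 + 0.067 + 0.045 + 0.143 = 0.279.
P(Demand=vhigh) = 0.029 + 0.143 + 0.046 = 0.218.
P(Day=Tue, Demand=vhigh) − P(Day=Tue)P(Demand=vhigh) = 0.143 − 0.279×0.218 = 0.08218.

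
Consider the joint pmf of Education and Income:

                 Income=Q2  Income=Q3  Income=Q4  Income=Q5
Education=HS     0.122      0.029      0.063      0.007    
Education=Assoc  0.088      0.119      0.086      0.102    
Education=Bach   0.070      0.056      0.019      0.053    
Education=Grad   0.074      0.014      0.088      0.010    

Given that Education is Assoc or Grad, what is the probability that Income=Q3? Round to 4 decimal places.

0.2289

P(Education=Assoc) = 0.088 + 0.119 + 0.086 + 0.102 = 0.395.
P(Education=Grad) = 0.074 + 0.014 + 0.088 + 0.010 = 0.186.
P(Education ∈ {Assoc, Grad}) = 0.395 + 0.186 = 0.581; P(Income=Q3, Education ∈ {Assoc, Grad}) = 0.119 + 0.014 = 0.133.
P(Income=Q3 | Education ∈ {Assoc, Grad}) = 0.133/0.581 = 0.2289.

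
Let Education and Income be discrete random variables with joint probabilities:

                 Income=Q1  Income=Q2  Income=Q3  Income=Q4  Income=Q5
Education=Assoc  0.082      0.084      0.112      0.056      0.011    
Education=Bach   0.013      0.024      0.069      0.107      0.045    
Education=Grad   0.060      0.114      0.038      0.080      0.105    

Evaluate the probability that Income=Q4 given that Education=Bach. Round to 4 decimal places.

0.4147

P(Education=Bach) = 0.013 + 0.024 + 0.069 + 0.107 + 0.045 = 0.258.
P(Income=Q4 | Education=Bach) = 0.107/0.258 = 0.4147.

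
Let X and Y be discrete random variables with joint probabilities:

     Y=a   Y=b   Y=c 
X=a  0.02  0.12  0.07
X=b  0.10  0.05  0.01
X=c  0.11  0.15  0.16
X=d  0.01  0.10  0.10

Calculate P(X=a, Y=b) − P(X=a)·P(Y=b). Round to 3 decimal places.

0.032

P(X=a) = 0.02 + 0.12 + 0.07 = 0.21.
P(Y=b) = 0.12 + 0.05 + 0.15 + 0.10 = 0.42.
P(X=a, Y=b) − P(X=a)P(Y=b) = 0.12 − 0.21×0.42 = 0.032.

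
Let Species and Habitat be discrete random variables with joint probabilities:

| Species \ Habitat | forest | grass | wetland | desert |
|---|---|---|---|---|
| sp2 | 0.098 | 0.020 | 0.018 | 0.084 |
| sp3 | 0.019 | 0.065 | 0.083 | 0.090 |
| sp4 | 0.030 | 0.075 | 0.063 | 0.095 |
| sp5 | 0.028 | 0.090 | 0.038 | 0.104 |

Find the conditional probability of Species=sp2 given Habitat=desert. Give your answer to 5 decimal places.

P(Habitat=desert) = 0.084 + 0.090 + 0.095 + 0.104 = 0.373.
P(Species=sp2 | Habitat=desert) = 0.084/0.373 = 0.22520.

0.22520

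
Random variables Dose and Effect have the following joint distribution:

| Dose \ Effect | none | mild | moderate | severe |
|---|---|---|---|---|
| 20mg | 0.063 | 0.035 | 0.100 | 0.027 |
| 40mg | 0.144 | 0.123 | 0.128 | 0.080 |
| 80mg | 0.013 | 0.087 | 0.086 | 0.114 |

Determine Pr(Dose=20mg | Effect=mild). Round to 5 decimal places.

0.14286

P(Effect=mild) = 0.035 + 0.123 + 0.087 = 0.245.
P(Dose=20mg | Effect=mild) = 0.035/0.245 = 0.14286.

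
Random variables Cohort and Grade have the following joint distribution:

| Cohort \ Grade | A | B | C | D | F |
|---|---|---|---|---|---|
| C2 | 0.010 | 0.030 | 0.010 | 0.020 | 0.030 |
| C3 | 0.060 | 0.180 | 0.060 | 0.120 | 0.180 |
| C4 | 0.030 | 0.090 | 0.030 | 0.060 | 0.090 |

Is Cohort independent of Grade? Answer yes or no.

yes

Every cell satisfies P(Cohort,Grade) = P(Cohort)·P(Grade). For instance P(Cohort=C4) = 0.300, P(Grade=F) = 0.300, and 0.300×0.300 = 0.090 matches the joint entry. So Cohort and Grade are independent.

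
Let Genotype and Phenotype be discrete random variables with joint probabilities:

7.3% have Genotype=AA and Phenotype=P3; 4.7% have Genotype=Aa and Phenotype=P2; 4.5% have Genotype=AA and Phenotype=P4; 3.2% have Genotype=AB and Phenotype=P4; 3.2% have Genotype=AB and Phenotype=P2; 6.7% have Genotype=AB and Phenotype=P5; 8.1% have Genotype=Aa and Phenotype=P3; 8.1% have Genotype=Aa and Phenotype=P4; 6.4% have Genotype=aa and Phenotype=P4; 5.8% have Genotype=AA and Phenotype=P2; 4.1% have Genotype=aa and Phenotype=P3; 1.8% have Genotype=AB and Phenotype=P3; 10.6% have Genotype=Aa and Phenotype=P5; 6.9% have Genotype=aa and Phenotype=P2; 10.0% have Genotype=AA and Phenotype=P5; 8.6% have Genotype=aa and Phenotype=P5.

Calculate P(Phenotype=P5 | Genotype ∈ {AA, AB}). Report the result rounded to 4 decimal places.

P(Genotype=AA) = 0.058 + 0.073 + 0.045 + 0.100 = 0.276.
P(Genotype=AB) = 0.032 + 0.018 + 0.032 + 0.067 = 0.149.
P(Genotype ∈ {AA, AB}) = 0.276 + 0.149 = 0.425; P(Phenotype=P5, Genotype ∈ {AA, AB}) = 0.100 + 0.067 = 0.167.
P(Phenotype=P5 | Genotype ∈ {AA, AB}) = 0.167/0.425 = 0.3929.

0.3929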